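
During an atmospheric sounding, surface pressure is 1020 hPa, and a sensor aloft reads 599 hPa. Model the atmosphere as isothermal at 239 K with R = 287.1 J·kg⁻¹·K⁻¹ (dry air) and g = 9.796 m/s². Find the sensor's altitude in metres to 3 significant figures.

Scale height: H = RT/g = 287.1 × 239 / 9.796 = 7004.6 m.
Invert the barometric formula: z = H ln(P₀/P).
P₀/P = 1020/599 = 1.7028; ln(1.7028) = 0.53227.
z = 7004.6 × 0.53227 = 3728.3 m.

z ≈ 3730 m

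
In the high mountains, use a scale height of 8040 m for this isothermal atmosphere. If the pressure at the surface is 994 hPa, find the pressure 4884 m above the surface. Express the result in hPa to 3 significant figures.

Barometric formula: P = P₀ exp(−z/H).
z/H = 4884.0/8040.0 = 0.60746; exp(−0.60746) = 0.54473.
P = 994 × 0.54473 = 541.46 hPa.

P ≈ 541 hPa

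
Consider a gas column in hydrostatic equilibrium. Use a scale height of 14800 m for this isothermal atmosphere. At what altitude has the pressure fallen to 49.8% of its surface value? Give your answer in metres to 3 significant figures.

z ≈ 10300 m

Set P/P₀ = exp(−z/H) = 0.498, so z = −H ln(0.498).
−ln(0.498) = 0.69716; z = 14800 × 0.69716 = 10318 m.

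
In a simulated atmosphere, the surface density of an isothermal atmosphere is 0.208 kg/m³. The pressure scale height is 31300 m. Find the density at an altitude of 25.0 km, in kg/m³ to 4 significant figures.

In an isothermal atmosphere, density decays like pressure: ρ = ρ₀ exp(−z/H).
z/H = 25000/31300 = 0.79872; exp(−0.79872) = 0.44990.
ρ = 0.208 × 0.44990 = 0.093579 kg/m³.

ρ ≈ 0.09358 kg/m³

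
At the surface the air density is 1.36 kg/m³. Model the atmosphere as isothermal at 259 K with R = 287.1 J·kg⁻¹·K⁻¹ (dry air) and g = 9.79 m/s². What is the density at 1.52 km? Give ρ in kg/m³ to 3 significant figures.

ρ ≈ 1.11 kg/m³

Scale height: H = RT/g = 287.1 × 259 / 9.79 = 7595.4 m.
In an isothermal atmosphere, density decays like pressure: ρ = ρ₀ exp(−z/H).
z/H = 1520.0/7595.4 = 0.20012; exp(−0.20012) = 0.81863.
ρ = 1.36 × 0.81863 = 1.1133 kg/m³.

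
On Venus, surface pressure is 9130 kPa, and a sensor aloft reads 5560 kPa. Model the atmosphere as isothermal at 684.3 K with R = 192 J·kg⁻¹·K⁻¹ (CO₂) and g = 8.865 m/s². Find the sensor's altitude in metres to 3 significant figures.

z ≈ 7350 m

Scale height: H = RT/g = 192 × 684.3 / 8.865 = 14821 m.
Invert the barometric formula: z = H ln(P₀/P).
P₀/P = 9130/5560 = 1.6421; ln(1.6421) = 0.49598.
z = 14821 × 0.49598 = 7350.9 m.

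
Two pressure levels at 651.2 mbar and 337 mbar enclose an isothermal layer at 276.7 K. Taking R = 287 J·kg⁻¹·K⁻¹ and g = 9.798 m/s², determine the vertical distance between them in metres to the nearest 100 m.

Hypsometric equation: Δz = (R T̄/g) ln(P₁/P₂).
R T̄/g = 287 × 276.7 / 9.798 = 8105.0 m.
ln(651.2/337) = ln(1.9323) = 0.65871.
Δz = 8105.0 × 0.65871 = 5338.8 m.

Δz ≈ 5300 m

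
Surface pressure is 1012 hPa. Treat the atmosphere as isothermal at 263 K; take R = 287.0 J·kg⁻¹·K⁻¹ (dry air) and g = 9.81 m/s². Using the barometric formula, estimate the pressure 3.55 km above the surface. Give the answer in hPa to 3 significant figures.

Scale height: H = RT/g = 287.0 × 263 / 9.81 = 7694.3 m.
Barometric formula: P = P₀ exp(−z/H).
z/H = 3550.0/7694.3 = 0.46138; exp(−0.46138) = 0.63041.
P = 1012 × 0.63041 = 637.97 hPa.

P ≈ 638 hPa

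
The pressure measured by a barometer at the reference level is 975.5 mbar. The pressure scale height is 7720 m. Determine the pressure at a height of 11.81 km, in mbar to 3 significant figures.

P ≈ 211 mbar

Barometric formula: P = P₀ exp(−z/H).
z/H = 11810/7720.0 = 1.5298; exp(−1.5298) = 0.21658.
P = 975.5 × 0.21658 = 211.27 mbar.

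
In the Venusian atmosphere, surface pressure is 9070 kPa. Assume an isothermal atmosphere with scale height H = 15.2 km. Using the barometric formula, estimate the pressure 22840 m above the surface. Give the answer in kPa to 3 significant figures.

Barometric formula: P = P₀ exp(−z/H).
z/H = 22840/15200 = 1.5026; exp(−1.5026) = 0.22255.
P = 9070 × 0.22255 = 2018.5 kPa.

P ≈ 2020 kPa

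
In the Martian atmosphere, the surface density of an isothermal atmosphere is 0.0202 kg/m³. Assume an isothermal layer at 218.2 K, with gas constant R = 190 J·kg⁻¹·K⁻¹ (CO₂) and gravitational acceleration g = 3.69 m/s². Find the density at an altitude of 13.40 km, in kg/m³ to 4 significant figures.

Scale height: H = RT/g = 190 × 218.2 / 3.69 = 11235 m.
In an isothermal atmosphere, density decays like pressure: ρ = ρ₀ exp(−z/H).
z/H = 13400/11235 = 1.1927; exp(−1.1927) = 0.30340.
ρ = 0.0202 × 0.30340 = 0.0061287 kg/m³.

ρ ≈ 0.006129 kg/m³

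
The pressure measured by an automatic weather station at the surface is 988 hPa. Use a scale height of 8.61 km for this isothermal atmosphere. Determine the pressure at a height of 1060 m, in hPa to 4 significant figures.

Barometric formula: P = P₀ exp(−z/H).
z/H = 1060.0/8610.0 = 0.12311; exp(−0.12311) = 0.88417.
P = 988 × 0.88417 = 873.56 hPa.

P ≈ 873.6 hPa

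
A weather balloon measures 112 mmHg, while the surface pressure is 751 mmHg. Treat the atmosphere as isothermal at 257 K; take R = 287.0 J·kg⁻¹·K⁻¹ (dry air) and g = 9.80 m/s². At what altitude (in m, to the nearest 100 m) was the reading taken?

z ≈ 14300 m

Scale height: H = RT/g = 287.0 × 257 / 9.80 = 7526.4 m.
Invert the barometric formula: z = H ln(P₀/P).
P₀/P = 751/112 = 6.7054; ln(6.7054) = 1.9029.
z = 7526.4 × 1.9029 = 14322 m.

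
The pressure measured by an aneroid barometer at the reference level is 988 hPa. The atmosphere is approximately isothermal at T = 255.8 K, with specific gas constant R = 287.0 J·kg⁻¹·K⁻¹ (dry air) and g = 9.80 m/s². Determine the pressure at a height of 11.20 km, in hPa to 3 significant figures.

P ≈ 222 hPa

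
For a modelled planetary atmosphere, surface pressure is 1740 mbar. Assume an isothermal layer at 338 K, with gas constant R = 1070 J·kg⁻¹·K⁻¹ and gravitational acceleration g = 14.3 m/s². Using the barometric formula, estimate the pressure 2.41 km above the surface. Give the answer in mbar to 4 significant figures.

Scale height: H = RT/g = 1070 × 338 / 14.3 = 25291 m.
Barometric formula: P = P₀ exp(−z/H).
z/H = 2410.0/25291 = 0.095291; exp(−0.095291) = 0.90911.
P = 1740 × 0.90911 = 1581.9 mbar.

P ≈ 1582 mbar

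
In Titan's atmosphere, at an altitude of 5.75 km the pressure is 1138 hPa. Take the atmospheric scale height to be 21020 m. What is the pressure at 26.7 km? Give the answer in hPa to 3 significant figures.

Between two levels, P₂ = P₁ exp(−Δz/H) with Δz = z₂ − z₁.
Δz = 26700 − 5750.0 = 20950 m; Δz/H = 20950/21020 = 0.99667.
P₂ = 1138 × exp(−0.99667) = 1138 × 0.36911 = 420.05 hPa.

P ≈ 420 hPa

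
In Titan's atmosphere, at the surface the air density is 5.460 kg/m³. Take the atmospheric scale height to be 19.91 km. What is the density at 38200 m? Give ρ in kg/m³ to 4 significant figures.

In an isothermal atmosphere, density decays like pressure: ρ = ρ₀ exp(−z/H).
z/H = 38200/19910 = 1.9186; exp(−1.9186) = 0.14681.
ρ = 5.460 × 0.14681 = 0.80158 kg/m³.

ρ ≈ 0.8016 kg/m³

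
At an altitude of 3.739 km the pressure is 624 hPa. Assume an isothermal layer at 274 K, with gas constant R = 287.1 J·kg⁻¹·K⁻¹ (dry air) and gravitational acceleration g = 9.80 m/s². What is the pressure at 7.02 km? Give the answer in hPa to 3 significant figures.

P ≈ 415 hPa

Scale height: H = RT/g = 287.1 × 274 / 9.80 = 8027.1 m.
Between two levels, P₂ = P₁ exp(−Δz/H) with Δz = z₂ − z₁.
Δz = 7020.0 − 3739.0 = 3281.0 m; Δz/H = 3281.0/8027.1 = 0.40874.
P₂ = 624 × exp(−0.40874) = 624 × 0.66449 = 414.64 hPa.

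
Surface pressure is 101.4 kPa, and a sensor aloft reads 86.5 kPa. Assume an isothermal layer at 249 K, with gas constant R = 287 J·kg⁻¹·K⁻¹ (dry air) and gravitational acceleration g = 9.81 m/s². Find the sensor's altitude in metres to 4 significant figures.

Scale height: H = RT/g = 287 × 249 / 9.81 = 7284.7 m.
Invert the barometric formula: z = H ln(P₀/P).
P₀/P = 101.4/86.5 = 1.1723; ln(1.1723) = 0.15897.
z = 7284.7 × 0.15897 = 1158.0 m.

z ≈ 1158 m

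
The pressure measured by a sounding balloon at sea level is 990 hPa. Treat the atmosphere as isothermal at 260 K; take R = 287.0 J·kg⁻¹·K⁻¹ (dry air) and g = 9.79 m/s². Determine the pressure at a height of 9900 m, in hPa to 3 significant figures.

P ≈ 270 hPa

Scale height: H = RT/g = 287.0 × 260 / 9.79 = 7622.1 m.
Barometric formula: P = P₀ exp(−z/H).
z/H = 9900.0/7622.1 = 1.2989; exp(−1.2989) = 0.27283.
P = 990 × 0.27283 = 270.10 hPa.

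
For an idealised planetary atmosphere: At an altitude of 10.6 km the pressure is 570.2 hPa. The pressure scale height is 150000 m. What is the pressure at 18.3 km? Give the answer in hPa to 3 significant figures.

Between two levels, P₂ = P₁ exp(−Δz/H) with Δz = z₂ − z₁.
Δz = 18300 − 10600 = 7700.0 m; Δz/H = 7700.0/150000 = 0.051333.
P₂ = 570.2 × exp(−0.051333) = 570.2 × 0.94996 = 541.67 hPa.

P ≈ 542 hPa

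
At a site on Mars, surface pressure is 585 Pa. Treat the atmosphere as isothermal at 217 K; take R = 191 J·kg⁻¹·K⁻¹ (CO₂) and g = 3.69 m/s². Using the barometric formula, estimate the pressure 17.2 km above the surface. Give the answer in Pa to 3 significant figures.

Scale height: H = RT/g = 191 × 217 / 3.69 = 11232 m.
Barometric formula: P = P₀ exp(−z/H).
z/H = 17200/11232 = 1.5313; exp(−1.5313) = 0.21625.
P = 585 × 0.21625 = 126.51 Pa.

P ≈ 127 Pa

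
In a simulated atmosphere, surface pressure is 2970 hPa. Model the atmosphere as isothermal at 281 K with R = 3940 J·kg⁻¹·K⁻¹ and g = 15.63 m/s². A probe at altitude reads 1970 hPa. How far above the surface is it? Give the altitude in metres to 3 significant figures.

Scale height: H = RT/g = 3940 × 281 / 15.63 = 70834 m.
Invert the barometric formula: z = H ln(P₀/P).
P₀/P = 2970/1970 = 1.5076; ln(1.5076) = 0.41052.
z = 70834 × 0.41052 = 29079 m.

z ≈ 29100 m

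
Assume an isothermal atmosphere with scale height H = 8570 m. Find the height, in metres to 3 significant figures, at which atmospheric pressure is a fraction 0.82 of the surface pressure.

z ≈ 1700 m

Set P/P₀ = exp(−z/H) = 0.82, so z = −H ln(0.82).
−ln(0.82) = 0.19845; z = 8570.0 × 0.19845 = 1700.7 m.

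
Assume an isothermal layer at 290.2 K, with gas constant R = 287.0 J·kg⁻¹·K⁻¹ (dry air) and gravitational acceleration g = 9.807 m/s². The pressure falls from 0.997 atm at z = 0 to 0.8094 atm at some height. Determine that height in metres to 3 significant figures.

Scale height: H = RT/g = 287.0 × 290.2 / 9.807 = 8492.6 m.
Invert the barometric formula: z = H ln(P₀/P).
P₀/P = 0.997/0.8094 = 1.2318; ln(1.2318) = 0.20848.
z = 8492.6 × 0.20848 = 1770.5 m.

z ≈ 1770 m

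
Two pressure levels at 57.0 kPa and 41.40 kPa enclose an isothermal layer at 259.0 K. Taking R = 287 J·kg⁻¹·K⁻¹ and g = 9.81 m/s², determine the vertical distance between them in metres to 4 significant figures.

Hypsometric equation: Δz = (R T̄/g) ln(P₁/P₂).
R T̄/g = 287 × 259.0 / 9.81 = 7577.3 m.
ln(57.0/41.40) = ln(1.3768) = 0.31976.
Δz = 7577.3 × 0.31976 = 2422.9 m.

Δz ≈ 2423 m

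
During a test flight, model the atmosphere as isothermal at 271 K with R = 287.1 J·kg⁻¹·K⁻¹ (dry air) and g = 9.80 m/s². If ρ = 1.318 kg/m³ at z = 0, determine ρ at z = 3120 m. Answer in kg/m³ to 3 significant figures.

Scale height: H = RT/g = 287.1 × 271 / 9.80 = 7939.2 m.
In an isothermal atmosphere, density decays like pressure: ρ = ρ₀ exp(−z/H).
z/H = 3120.0/7939.2 = 0.39299; exp(−0.39299) = 0.67504.
ρ = 1.318 × 0.67504 = 0.88970 kg/m³.

ρ ≈ 0.890 kg/m³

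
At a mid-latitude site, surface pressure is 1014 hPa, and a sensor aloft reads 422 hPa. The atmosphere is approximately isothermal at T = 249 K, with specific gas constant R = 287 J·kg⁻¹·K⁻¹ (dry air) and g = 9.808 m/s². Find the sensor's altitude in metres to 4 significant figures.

Scale height: H = RT/g = 287 × 249 / 9.808 = 7286.2 m.
Invert the barometric formula: z = H ln(P₀/P).
P₀/P = 1014/422 = 2.4028; ln(2.4028) = 0.87663.
z = 7286.2 × 0.87663 = 6387.3 m.

z ≈ 6387 m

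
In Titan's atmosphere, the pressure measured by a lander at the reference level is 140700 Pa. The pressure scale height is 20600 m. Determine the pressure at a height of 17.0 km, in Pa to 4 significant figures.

P ≈ 61640 Pa

Barometric formula: P = P₀ exp(−z/H).
z/H = 17000/20600 = 0.82524; exp(−0.82524) = 0.43813.
P = 140700 × 0.43813 = 61645 Pa.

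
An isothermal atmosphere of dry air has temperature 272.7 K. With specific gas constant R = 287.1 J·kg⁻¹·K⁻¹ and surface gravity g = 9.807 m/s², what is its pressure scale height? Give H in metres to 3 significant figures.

The scale height of an isothermal atmosphere is H = RT/g.
H = 287.1 × 272.7 / 9.807 = 78292/9.807 = 7983.3 m.

H ≈ 7980 m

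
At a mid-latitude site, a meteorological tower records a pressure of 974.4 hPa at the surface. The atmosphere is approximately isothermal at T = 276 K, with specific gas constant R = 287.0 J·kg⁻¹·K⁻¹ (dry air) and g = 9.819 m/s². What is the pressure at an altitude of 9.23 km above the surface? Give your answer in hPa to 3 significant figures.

P ≈ 310 hPa

Scale height: H = RT/g = 287.0 × 276 / 9.819 = 8067.2 m.
Barometric formula: P = P₀ exp(−z/H).
z/H = 9230.0/8067.2 = 1.1441; exp(−1.1441) = 0.31851.
P = 974.4 × 0.31851 = 310.36 hPa.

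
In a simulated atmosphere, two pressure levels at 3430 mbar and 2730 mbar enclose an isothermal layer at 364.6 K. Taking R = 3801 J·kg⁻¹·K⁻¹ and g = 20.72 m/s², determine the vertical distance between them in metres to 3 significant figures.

Hypsometric equation: Δz = (R T̄/g) ln(P₁/P₂).
R T̄/g = 3801 × 364.6 / 20.72 = 66884 m.
ln(3430/2730) = ln(1.2564) = 0.22825.
Δz = 66884 × 0.22825 = 15266 m.

Δz ≈ 15300 m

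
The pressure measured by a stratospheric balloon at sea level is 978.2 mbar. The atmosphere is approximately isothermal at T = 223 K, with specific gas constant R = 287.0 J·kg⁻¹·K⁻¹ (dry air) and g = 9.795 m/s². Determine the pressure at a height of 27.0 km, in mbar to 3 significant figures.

P ≈ 15.7 mbar

Scale height: H = RT/g = 287.0 × 223 / 9.795 = 6534.0 m.
Barometric formula: P = P₀ exp(−z/H).
z/H = 27000/6534.0 = 4.1322; exp(−4.1322) = 0.016048.
P = 978.2 × 0.016048 = 15.698 mbar.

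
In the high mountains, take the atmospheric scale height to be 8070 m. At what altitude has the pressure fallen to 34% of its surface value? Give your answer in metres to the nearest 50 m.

Set P/P₀ = exp(−z/H) = 0.34, so z = −H ln(0.34).
−ln(0.34) = 1.0788; z = 8070.0 × 1.0788 = 8705.9 m.

z ≈ 8700 m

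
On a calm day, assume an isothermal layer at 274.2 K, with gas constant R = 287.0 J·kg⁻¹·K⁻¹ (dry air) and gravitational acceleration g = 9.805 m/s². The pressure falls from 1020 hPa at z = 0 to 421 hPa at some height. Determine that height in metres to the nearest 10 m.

z ≈ 7100 m

Scale height: H = RT/g = 287.0 × 274.2 / 9.805 = 8026.0 m.
Invert the barometric formula: z = H ln(P₀/P).
P₀/P = 1020/421 = 2.4228; ln(2.4228) = 0.88492.
z = 8026.0 × 0.88492 = 7102.4 m.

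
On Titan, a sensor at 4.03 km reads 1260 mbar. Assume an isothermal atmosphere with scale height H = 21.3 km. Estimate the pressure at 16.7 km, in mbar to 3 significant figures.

P ≈ 695 mbar

Between two levels, P₂ = P₁ exp(−Δz/H) with Δz = z₂ − z₁.
Δz = 16700 − 4030.0 = 12670 m; Δz/H = 12670/21300 = 0.59484.
P₂ = 1260 × exp(−0.59484) = 1260 × 0.55165 = 695.08 mbar.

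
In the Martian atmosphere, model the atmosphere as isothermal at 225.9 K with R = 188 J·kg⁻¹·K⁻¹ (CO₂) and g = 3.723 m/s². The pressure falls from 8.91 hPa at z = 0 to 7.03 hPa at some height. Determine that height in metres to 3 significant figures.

z ≈ 2700 m

Scale height: H = RT/g = 188 × 225.9 / 3.723 = 11407 m.
Invert the barometric formula: z = H ln(P₀/P).
P₀/P = 8.91/7.03 = 1.2674; ln(1.2674) = 0.23697.
z = 11407 × 0.23697 = 2703.1 m.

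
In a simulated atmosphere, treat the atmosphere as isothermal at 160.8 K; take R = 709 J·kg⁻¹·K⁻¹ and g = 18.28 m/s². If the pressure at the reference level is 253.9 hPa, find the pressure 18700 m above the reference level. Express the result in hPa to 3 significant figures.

Scale height: H = RT/g = 709 × 160.8 / 18.28 = 6236.7 m.
Barometric formula: P = P₀ exp(−z/H).
z/H = 18700/6236.7 = 2.9984; exp(−2.9984) = 0.049867.
P = 253.9 × 0.049867 = 12.661 hPa.

P ≈ 12.7 hPa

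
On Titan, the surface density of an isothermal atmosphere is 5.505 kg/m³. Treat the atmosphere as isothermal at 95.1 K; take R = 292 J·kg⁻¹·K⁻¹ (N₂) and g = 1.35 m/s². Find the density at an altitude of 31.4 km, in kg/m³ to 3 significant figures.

ρ ≈ 1.20 kg/m³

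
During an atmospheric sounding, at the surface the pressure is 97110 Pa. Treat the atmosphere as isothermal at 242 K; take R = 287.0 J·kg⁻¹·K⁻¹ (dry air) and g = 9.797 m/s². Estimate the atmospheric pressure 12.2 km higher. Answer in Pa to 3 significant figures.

P ≈ 17400 Pa

Scale height: H = RT/g = 287.0 × 242 / 9.797 = 7089.3 m.
Barometric formula: P = P₀ exp(−z/H).
z/H = 12200/7089.3 = 1.7209; exp(−1.7209) = 0.17891.
P = 97110 × 0.17891 = 17374 Pa.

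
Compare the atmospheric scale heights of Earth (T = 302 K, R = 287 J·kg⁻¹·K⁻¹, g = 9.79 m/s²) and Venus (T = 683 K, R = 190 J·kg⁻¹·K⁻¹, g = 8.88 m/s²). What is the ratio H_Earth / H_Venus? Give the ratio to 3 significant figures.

H = RT/g for each body.
H_Earth = 287 × 302 / 9.79 = 8853.3 m.
H_Venus = 190 × 683 / 8.88 = 14614 m.
H_Earth/H_Venus = 8853.3/14614 = 0.60581.

H_Earth/H_Venus ≈ 0.606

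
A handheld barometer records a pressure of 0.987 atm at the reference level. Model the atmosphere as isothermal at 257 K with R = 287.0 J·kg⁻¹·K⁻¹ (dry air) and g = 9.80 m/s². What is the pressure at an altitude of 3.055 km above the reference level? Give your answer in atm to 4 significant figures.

Scale height: H = RT/g = 287.0 × 257 / 9.80 = 7526.4 m.
Barometric formula: P = P₀ exp(−z/H).
z/H = 3055.0/7526.4 = 0.40590; exp(−0.40590) = 0.66638.
P = 0.987 × 0.66638 = 0.65772 atm.

P ≈ 0.6577 atm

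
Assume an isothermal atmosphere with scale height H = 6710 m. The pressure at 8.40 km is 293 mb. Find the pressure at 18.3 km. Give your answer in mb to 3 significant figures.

Between two levels, P₂ = P₁ exp(−Δz/H) with Δz = z₂ − z₁.
Δz = 18300 − 8400.0 = 9900.0 m; Δz/H = 9900.0/6710.0 = 1.4754.
P₂ = 293 × exp(−1.4754) = 293 × 0.22869 = 67.006 mb.

P ≈ 67.0 mb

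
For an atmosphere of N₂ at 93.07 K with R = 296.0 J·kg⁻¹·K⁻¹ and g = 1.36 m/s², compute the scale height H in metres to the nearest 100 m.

The scale height of an isothermal atmosphere is H = RT/g.
H = 296.0 × 93.07 / 1.36 = 27549/1.36 = 20257 m.

H ≈ 20300 m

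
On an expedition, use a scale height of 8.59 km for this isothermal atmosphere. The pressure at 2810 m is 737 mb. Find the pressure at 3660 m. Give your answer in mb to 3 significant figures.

Between two levels, P₂ = P₁ exp(−Δz/H) with Δz = z₂ − z₁.
Δz = 3660.0 − 2810.0 = 850.00 m; Δz/H = 850.00/8590.0 = 0.098952.
P₂ = 737 × exp(−0.098952) = 737 × 0.90579 = 667.57 mb.

P ≈ 668 mb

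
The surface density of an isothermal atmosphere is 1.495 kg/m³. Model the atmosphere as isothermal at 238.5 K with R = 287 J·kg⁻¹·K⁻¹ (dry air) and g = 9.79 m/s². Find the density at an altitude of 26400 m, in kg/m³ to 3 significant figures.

ρ ≈ 0.0343 kg/m³

Scale height: H = RT/g = 287 × 238.5 / 9.79 = 6991.8 m.
In an isothermal atmosphere, density decays like pressure: ρ = ρ₀ exp(−z/H).
z/H = 26400/6991.8 = 3.7759; exp(−3.7759) = 0.022916.
ρ = 1.495 × 0.022916 = 0.034259 kg/m³.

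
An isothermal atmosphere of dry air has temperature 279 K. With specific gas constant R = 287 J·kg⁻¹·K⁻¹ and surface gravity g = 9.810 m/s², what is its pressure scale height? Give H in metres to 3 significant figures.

H ≈ 8160 m

The scale height of an isothermal atmosphere is H = RT/g.
H = 287 × 279 / 9.810 = 80073/9.810 = 8162.4 m.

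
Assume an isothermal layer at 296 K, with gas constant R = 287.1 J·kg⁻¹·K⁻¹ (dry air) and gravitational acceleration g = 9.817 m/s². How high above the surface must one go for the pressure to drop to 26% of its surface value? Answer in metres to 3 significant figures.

z ≈ 11700 m

Scale height: H = RT/g = 287.1 × 296 / 9.817 = 8656.6 m.
Set P/P₀ = exp(−z/H) = 0.26, so z = −H ln(0.26).
−ln(0.26) = 1.3471; z = 8656.6 × 1.3471 = 11661 m.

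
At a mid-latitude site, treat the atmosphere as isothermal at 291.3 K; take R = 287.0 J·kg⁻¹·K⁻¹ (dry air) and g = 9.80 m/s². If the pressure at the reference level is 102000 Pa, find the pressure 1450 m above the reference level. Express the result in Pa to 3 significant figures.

Scale height: H = RT/g = 287.0 × 291.3 / 9.80 = 8530.9 m.
Barometric formula: P = P₀ exp(−z/H).
z/H = 1450.0/8530.9 = 0.16997; exp(−0.16997) = 0.84369.
P = 102000 × 0.84369 = 86056 Pa.

P ≈ 86100 Pa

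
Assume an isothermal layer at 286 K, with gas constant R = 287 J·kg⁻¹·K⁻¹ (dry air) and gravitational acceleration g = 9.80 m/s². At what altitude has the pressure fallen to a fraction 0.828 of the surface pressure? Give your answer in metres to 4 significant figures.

Scale height: H = RT/g = 287 × 286 / 9.80 = 8375.7 m.
Set P/P₀ = exp(−z/H) = 0.828, so z = −H ln(0.828).
−ln(0.828) = 0.18874; z = 8375.7 × 0.18874 = 1580.8 m.

z ≈ 1581 m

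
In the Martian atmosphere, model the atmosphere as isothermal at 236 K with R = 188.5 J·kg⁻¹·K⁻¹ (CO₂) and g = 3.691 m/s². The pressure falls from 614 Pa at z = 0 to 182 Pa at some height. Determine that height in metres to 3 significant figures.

Scale height: H = RT/g = 188.5 × 236 / 3.691 = 12053 m.
Invert the barometric formula: z = H ln(P₀/P).
P₀/P = 614/182 = 3.3736; ln(3.3736) = 1.2160.
z = 12053 × 1.2160 = 14656 m.

z ≈ 14700 m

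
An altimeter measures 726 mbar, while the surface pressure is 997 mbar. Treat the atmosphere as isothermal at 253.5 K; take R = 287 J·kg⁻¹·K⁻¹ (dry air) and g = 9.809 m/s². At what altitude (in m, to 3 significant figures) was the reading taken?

z ≈ 2350 m

Scale height: H = RT/g = 287 × 253.5 / 9.809 = 7417.1 m.
Invert the barometric formula: z = H ln(P₀/P).
P₀/P = 997/726 = 1.3733; ln(1.3733) = 0.31722.
z = 7417.1 × 0.31722 = 2352.9 m.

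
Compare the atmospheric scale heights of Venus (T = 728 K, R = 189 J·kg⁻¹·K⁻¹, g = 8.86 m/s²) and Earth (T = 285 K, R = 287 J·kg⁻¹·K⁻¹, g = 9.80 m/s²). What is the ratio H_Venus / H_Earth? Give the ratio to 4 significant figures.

H = RT/g for each body.
H_Venus = 189 × 728 / 8.86 = 15530 m.
H_Earth = 287 × 285 / 9.80 = 8346.4 m.
H_Venus/H_Earth = 15530/8346.4 = 1.8607.

H_Venus/H_Earth ≈ 1.861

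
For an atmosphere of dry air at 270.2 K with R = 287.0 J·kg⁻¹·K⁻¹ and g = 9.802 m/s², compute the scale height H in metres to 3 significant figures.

H ≈ 7910 m

The scale height of an isothermal atmosphere is H = RT/g.
H = 287.0 × 270.2 / 9.802 = 77547/9.802 = 7911.3 m.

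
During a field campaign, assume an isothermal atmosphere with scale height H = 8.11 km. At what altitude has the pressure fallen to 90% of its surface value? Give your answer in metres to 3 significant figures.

Set P/P₀ = exp(−z/H) = 0.9, so z = −H ln(0.9).
−ln(0.9) = 0.10536; z = 8110.0 × 0.10536 = 854.47 m.

z ≈ 854 m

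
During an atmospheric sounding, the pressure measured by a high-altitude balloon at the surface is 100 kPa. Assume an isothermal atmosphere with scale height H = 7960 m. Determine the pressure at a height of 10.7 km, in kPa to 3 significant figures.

P ≈ 26.1 kPa

Barometric formula: P = P₀ exp(−z/H).
z/H = 10700/7960.0 = 1.3442; exp(−1.3442) = 0.26075.
P = 100 × 0.26075 = 26.075 kPa.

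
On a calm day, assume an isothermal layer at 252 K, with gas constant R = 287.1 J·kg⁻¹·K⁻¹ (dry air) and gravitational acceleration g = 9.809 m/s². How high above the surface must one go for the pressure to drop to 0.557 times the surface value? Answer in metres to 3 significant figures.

z ≈ 4320 m

Scale height: H = RT/g = 287.1 × 252 / 9.809 = 7375.8 m.
Set P/P₀ = exp(−z/H) = 0.557, so z = −H ln(0.557).
−ln(0.557) = 0.58519; z = 7375.8 × 0.58519 = 4316.2 m.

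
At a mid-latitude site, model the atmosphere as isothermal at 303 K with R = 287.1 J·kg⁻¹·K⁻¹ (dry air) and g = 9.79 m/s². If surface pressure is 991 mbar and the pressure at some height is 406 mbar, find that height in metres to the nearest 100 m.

z ≈ 7900 m

Scale height: H = RT/g = 287.1 × 303 / 9.79 = 8885.7 m.
Invert the barometric formula: z = H ln(P₀/P).
P₀/P = 991/406 = 2.4409; ln(2.4409) = 0.89237.
z = 8885.7 × 0.89237 = 7929.3 m.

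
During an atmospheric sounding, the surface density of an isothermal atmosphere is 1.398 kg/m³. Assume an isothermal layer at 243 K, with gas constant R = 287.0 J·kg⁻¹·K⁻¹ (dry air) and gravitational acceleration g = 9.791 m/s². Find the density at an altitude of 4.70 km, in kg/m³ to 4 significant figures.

ρ ≈ 0.7227 kg/m³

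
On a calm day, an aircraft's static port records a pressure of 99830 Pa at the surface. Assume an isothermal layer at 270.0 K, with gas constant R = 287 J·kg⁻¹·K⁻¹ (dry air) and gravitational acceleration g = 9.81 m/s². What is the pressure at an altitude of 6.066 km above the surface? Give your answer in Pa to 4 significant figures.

Scale height: H = RT/g = 287 × 270.0 / 9.81 = 7899.1 m.
Barometric formula: P = P₀ exp(−z/H).
z/H = 6066.0/7899.1 = 0.76794; exp(−0.76794) = 0.46397.
P = 99830 × 0.46397 = 46318 Pa.

P ≈ 46320 Pa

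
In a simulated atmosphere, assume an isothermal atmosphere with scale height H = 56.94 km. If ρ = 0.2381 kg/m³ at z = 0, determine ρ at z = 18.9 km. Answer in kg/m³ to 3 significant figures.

ρ ≈ 0.171 kg/m³

In an isothermal atmosphere, density decays like pressure: ρ = ρ₀ exp(−z/H).
z/H = 18900/56940 = 0.33193; exp(−0.33193) = 0.71754.
ρ = 0.2381 × 0.71754 = 0.17085 kg/m³.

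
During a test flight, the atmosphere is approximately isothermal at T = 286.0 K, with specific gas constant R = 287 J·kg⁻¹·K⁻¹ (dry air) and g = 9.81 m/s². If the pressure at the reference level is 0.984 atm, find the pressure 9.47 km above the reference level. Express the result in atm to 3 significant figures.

Scale height: H = RT/g = 287 × 286.0 / 9.81 = 8367.2 m.
Barometric formula: P = P₀ exp(−z/H).
z/H = 9470.0/8367.2 = 1.1318; exp(−1.1318) = 0.32245.
P = 0.984 × 0.32245 = 0.31729 atm.

P ≈ 0.317 atm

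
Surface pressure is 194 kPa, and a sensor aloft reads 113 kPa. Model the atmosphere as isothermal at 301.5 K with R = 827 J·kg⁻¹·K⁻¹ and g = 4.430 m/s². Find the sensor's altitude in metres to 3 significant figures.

z ≈ 30400 m

Scale height: H = RT/g = 827 × 301.5 / 4.430 = 56285 m.
Invert the barometric formula: z = H ln(P₀/P).
P₀/P = 194/113 = 1.7168; ln(1.7168) = 0.54046.
z = 56285 × 0.54046 = 30420 m.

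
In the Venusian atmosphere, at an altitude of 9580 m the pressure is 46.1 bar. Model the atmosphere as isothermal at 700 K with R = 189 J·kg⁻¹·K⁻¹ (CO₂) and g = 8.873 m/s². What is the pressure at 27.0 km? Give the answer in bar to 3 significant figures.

P ≈ 14.3 bar

Scale height: H = RT/g = 189 × 700 / 8.873 = 14910 m.
Between two levels, P₂ = P₁ exp(−Δz/H) with Δz = z₂ − z₁.
Δz = 27000 − 9580.0 = 17420 m; Δz/H = 17420/14910 = 1.1683.
P₂ = 46.1 × exp(−1.1683) = 46.1 × 0.31090 = 14.332 bar.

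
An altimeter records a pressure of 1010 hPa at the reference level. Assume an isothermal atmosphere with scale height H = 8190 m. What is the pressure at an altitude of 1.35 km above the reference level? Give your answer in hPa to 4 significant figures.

P ≈ 856.5 hPa

Barometric formula: P = P₀ exp(−z/H).
z/H = 1350.0/8190.0 = 0.16484; exp(−0.16484) = 0.84803.
P = 1010 × 0.84803 = 856.51 hPa.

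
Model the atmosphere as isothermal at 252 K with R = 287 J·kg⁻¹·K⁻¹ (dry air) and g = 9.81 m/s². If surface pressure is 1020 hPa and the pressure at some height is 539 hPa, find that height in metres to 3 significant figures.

Scale height: H = RT/g = 287 × 252 / 9.81 = 7372.5 m.
Invert the barometric formula: z = H ln(P₀/P).
P₀/P = 1020/539 = 1.8924; ln(1.8924) = 0.63785.
z = 7372.5 × 0.63785 = 4702.5 m.

z ≈ 4700 m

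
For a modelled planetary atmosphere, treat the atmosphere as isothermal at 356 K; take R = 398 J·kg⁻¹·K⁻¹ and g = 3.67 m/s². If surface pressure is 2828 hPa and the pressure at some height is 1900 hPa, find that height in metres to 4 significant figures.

z ≈ 15350 m

Scale height: H = RT/g = 398 × 356 / 3.67 = 38607 m.
Invert the barometric formula: z = H ln(P₀/P).
P₀/P = 2828/1900 = 1.4884; ln(1.4884) = 0.39770.
z = 38607 × 0.39770 = 15354 m.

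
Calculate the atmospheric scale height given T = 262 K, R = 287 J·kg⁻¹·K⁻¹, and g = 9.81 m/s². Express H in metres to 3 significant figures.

H ≈ 7670 m

The scale height of an isothermal atmosphere is H = RT/g.
H = 287 × 262 / 9.81 = 75194/9.81 = 7665.0 m.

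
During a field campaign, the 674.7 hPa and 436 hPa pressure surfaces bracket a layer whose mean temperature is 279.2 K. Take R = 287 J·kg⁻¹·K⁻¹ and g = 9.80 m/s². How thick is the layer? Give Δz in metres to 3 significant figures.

Δz ≈ 3570 m

Hypsometric equation: Δz = (R T̄/g) ln(P₁/P₂).
R T̄/g = 287 × 279.2 / 9.80 = 8176.6 m.
ln(674.7/436) = ln(1.5475) = 0.43664.
Δz = 8176.6 × 0.43664 = 3570.2 m.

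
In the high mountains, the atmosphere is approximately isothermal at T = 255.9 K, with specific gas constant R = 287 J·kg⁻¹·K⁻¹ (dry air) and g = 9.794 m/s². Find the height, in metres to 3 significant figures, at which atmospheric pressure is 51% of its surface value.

z ≈ 5050 m

Scale height: H = RT/g = 287 × 255.9 / 9.794 = 7498.8 m.
Set P/P₀ = exp(−z/H) = 0.51, so z = −H ln(0.51).
−ln(0.51) = 0.67334; z = 7498.8 × 0.67334 = 5049.2 m.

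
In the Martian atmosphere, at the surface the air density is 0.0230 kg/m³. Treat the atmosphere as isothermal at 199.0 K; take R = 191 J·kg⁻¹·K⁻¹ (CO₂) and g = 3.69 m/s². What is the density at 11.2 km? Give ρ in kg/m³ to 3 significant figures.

Scale height: H = RT/g = 191 × 199.0 / 3.69 = 10301 m.
In an isothermal atmosphere, density decays like pressure: ρ = ρ₀ exp(−z/H).
z/H = 11200/10301 = 1.0873; exp(−1.0873) = 0.33713.
ρ = 0.0230 × 0.33713 = 0.0077540 kg/m³.

ρ ≈ 0.00775 kg/m³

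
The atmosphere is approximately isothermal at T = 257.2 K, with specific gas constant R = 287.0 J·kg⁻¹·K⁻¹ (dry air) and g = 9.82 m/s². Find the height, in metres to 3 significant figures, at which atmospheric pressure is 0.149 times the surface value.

Scale height: H = RT/g = 287.0 × 257.2 / 9.82 = 7516.9 m.
Set P/P₀ = exp(−z/H) = 0.149, so z = −H ln(0.149).
−ln(0.149) = 1.9038; z = 7516.9 × 1.9038 = 14311 m.

z ≈ 14300 m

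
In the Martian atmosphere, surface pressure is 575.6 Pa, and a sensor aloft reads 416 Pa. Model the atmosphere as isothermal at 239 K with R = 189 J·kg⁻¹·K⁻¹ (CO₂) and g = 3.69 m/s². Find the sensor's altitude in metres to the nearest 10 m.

Scale height: H = RT/g = 189 × 239 / 3.69 = 12241 m.
Invert the barometric formula: z = H ln(P₀/P).
P₀/P = 575.6/416 = 1.3837; ln(1.3837) = 0.32476.
z = 12241 × 0.32476 = 3975.4 m.

z ≈ 3980 m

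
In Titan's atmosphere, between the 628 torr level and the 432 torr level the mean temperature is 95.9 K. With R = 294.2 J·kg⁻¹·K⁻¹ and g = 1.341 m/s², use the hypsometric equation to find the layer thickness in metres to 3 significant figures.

Δz ≈ 7870 m

Hypsometric equation: Δz = (R T̄/g) ln(P₁/P₂).
R T̄/g = 294.2 × 95.9 / 1.341 = 21039 m.
ln(628/432) = ln(1.4537) = 0.37411.
Δz = 21039 × 0.37411 = 7870.9 m.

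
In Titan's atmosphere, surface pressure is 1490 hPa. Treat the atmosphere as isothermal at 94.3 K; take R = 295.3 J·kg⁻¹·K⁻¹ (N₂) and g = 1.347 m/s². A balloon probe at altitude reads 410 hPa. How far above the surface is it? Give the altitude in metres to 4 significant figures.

z ≈ 26680 m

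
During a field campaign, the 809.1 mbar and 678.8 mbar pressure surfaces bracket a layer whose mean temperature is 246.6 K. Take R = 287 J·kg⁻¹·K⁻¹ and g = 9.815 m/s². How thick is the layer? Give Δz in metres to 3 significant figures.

Hypsometric equation: Δz = (R T̄/g) ln(P₁/P₂).
R T̄/g = 287 × 246.6 / 9.815 = 7210.8 m.
ln(809.1/678.8) = ln(1.1920) = 0.17563.
Δz = 7210.8 × 0.17563 = 1266.4 m.

Δz ≈ 1270 m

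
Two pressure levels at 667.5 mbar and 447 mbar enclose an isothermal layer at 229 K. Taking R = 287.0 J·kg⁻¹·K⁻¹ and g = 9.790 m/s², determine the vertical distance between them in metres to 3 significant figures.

Hypsometric equation: Δz = (R T̄/g) ln(P₁/P₂).
R T̄/g = 287.0 × 229 / 9.790 = 6713.3 m.
ln(667.5/447) = ln(1.4933) = 0.40099.
Δz = 6713.3 × 0.40099 = 2692.0 m.

Δz ≈ 2690 m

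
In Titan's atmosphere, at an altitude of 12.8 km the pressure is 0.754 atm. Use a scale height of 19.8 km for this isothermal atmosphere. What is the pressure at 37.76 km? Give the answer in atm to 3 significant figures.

Between two levels, P₂ = P₁ exp(−Δz/H) with Δz = z₂ − z₁.
Δz = 37760 − 12800 = 24960 m; Δz/H = 24960/19800 = 1.2606.
P₂ = 0.754 × exp(−1.2606) = 0.754 × 0.28348 = 0.21374 atm.

P ≈ 0.214 atm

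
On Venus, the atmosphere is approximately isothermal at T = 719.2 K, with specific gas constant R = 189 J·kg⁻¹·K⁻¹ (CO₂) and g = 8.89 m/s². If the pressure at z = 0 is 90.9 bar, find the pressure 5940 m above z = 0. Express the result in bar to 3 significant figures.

P ≈ 61.6 bar

Scale height: H = RT/g = 189 × 719.2 / 8.89 = 15290 m.
Barometric formula: P = P₀ exp(−z/H).
z/H = 5940.0/15290 = 0.38849; exp(−0.38849) = 0.67808.
P = 90.9 × 0.67808 = 61.637 bar.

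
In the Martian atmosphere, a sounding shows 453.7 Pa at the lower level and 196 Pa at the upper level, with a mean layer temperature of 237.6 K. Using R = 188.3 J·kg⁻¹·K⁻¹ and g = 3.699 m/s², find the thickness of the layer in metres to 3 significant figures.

Δz ≈ 10200 m

Hypsometric equation: Δz = (R T̄/g) ln(P₁/P₂).
R T̄/g = 188.3 × 237.6 / 3.699 = 12095 m.
ln(453.7/196) = ln(2.3148) = 0.83932.
Δz = 12095 × 0.83932 = 10152 m.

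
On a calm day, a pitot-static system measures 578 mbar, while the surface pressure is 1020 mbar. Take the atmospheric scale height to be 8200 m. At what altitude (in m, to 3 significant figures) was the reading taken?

z ≈ 4660 m

Invert the barometric formula: z = H ln(P₀/P).
P₀/P = 1020/578 = 1.7647; ln(1.7647) = 0.56798.
z = 8200.0 × 0.56798 = 4657.4 m.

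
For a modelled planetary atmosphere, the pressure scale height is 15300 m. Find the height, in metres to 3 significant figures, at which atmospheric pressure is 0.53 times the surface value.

z ≈ 9710 m

Set P/P₀ = exp(−z/H) = 0.53, so z = −H ln(0.53).
−ln(0.53) = 0.63488; z = 15300 × 0.63488 = 9713.7 m.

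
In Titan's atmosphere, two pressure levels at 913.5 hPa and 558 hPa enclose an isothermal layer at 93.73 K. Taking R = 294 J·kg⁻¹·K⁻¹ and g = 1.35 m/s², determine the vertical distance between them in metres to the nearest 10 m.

Δz ≈ 10060 m

Hypsometric equation: Δz = (R T̄/g) ln(P₁/P₂).
R T̄/g = 294 × 93.73 / 1.35 = 20412 m.
ln(913.5/558) = ln(1.6371) = 0.49293.
Δz = 20412 × 0.49293 = 10062 m.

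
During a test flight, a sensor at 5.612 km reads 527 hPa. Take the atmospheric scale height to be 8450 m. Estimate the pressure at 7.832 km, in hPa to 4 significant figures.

P ≈ 405.2 hPa

Between two levels, P₂ = P₁ exp(−Δz/H) with Δz = z₂ − z₁.
Δz = 7832.0 − 5612.0 = 2220.0 m; Δz/H = 2220.0/8450.0 = 0.26272.
P₂ = 527 × exp(−0.26272) = 527 × 0.76896 = 405.24 hPa.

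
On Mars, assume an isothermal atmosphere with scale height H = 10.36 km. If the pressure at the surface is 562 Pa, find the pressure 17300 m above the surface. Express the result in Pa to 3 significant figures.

Barometric formula: P = P₀ exp(−z/H).
z/H = 17300/10360 = 1.6699; exp(−1.6699) = 0.18827.
P = 562 × 0.18827 = 105.81 Pa.

P ≈ 106 Pa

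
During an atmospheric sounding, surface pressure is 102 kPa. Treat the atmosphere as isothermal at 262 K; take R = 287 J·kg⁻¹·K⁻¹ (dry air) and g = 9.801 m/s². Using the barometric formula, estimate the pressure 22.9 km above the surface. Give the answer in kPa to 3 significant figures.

P ≈ 5.16 kPa

Scale height: H = RT/g = 287 × 262 / 9.801 = 7672.1 m.
Barometric formula: P = P₀ exp(−z/H).
z/H = 22900/7672.1 = 2.9848; exp(−2.9848) = 0.050550.
P = 102 × 0.050550 = 5.1561 kPa.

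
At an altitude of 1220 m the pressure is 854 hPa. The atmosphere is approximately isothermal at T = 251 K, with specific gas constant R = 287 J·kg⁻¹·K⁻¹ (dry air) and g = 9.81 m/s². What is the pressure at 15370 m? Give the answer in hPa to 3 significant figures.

Scale height: H = RT/g = 287 × 251 / 9.81 = 7343.2 m.
Between two levels, P₂ = P₁ exp(−Δz/H) with Δz = z₂ − z₁.
Δz = 15370 − 1220.0 = 14150 m; Δz/H = 14150/7343.2 = 1.9270.
P₂ = 854 × exp(−1.9270) = 854 × 0.14558 = 124.33 hPa.

P ≈ 124 hPa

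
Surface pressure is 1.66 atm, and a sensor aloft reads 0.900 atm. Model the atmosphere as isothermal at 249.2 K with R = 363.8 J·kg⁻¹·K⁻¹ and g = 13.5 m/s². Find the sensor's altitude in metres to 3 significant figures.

Scale height: H = RT/g = 363.8 × 249.2 / 13.5 = 6715.5 m.
Invert the barometric formula: z = H ln(P₀/P).
P₀/P = 1.66/0.900 = 1.8444; ln(1.8444) = 0.61215.
z = 6715.5 × 0.61215 = 4110.9 m.

z ≈ 4110 m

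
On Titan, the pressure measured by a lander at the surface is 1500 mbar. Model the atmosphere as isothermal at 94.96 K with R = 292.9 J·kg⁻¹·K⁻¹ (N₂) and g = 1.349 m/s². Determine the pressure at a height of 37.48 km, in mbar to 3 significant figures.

Scale height: H = RT/g = 292.9 × 94.96 / 1.349 = 20618 m.
Barometric formula: P = P₀ exp(−z/H).
z/H = 37480/20618 = 1.8178; exp(−1.8178) = 0.16238.
P = 1500 × 0.16238 = 243.57 mbar.

P ≈ 244 mbar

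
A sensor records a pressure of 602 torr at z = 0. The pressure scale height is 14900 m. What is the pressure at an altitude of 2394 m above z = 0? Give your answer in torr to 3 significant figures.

P ≈ 513 torr

Barometric formula: P = P₀ exp(−z/H).
z/H = 2394.0/14900 = 0.16067; exp(−0.16067) = 0.85157.
P = 602 × 0.85157 = 512.65 torr.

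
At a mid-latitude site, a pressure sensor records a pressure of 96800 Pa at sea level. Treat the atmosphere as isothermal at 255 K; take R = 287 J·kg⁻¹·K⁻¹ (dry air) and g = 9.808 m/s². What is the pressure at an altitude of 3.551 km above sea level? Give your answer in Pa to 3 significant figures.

Scale height: H = RT/g = 287 × 255 / 9.808 = 7461.8 m.
Barometric formula: P = P₀ exp(−z/H).
z/H = 3551.0/7461.8 = 0.47589; exp(−0.47589) = 0.62133.
P = 96800 × 0.62133 = 60145 Pa.

P ≈ 60100 Pa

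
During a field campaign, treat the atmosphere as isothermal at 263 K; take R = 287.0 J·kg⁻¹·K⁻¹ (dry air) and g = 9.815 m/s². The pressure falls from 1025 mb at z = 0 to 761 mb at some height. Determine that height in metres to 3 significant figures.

z ≈ 2290 m

Scale height: H = RT/g = 287.0 × 263 / 9.815 = 7690.4 m.
Invert the barometric formula: z = H ln(P₀/P).
P₀/P = 1025/761 = 1.3469; ln(1.3469) = 0.29781.
z = 7690.4 × 0.29781 = 2290.3 m.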